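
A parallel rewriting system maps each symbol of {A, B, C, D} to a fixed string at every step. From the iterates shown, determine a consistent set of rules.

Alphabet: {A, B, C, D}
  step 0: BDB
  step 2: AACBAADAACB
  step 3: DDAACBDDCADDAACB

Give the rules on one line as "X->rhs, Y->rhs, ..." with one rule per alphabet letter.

A->D, B->CB, C->AA, D->CA

  step 2 ⇒ step 3: AACBAADAACB ⇒ D·D·AA·CB·D·D·CA·D·D·AA·CB
    A ↦ D
    B ↦ CB
    C ↦ AA
    D ↦ CA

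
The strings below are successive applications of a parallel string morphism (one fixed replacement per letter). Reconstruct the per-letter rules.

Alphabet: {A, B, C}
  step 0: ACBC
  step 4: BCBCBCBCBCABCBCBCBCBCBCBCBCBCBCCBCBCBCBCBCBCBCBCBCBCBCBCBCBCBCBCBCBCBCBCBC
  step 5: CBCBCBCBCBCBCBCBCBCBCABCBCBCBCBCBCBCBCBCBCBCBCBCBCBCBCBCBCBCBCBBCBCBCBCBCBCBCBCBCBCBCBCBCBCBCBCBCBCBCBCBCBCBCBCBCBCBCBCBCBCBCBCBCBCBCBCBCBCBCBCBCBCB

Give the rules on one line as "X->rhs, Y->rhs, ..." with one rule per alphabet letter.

A->CAB, B->CBC, C->B

  step 4 ⇒ step 5: BCBCBCBCBCABCBCBCBCBCBCBCBCBCBCCBCBCBCBCBCBCBCBCBCBCBCBCBCBCBCBCBCBCBCBCBC ⇒ CBC·B·CBC·B·CBC·B·CBC·B·CBC·B·CAB·CBC·B·CBC·B·CBC·B·CBC·B·CBC·B·CBC·B·CBC·B·CBC·B·CBC·B·CBC·B·B·CBC·B·CBC·B·CBC·B·CBC·B·CBC·B·CBC·B·CBC·B·CBC·B·CBC·B·CBC·B·CBC·B·CBC·B·CBC·B·CBC·B·CBC·B·CBC·B·CBC·B·CBC·B·CBC·B·CBC·B·CBC·B
    A ↦ CAB
    B ↦ CBC
    C ↦ B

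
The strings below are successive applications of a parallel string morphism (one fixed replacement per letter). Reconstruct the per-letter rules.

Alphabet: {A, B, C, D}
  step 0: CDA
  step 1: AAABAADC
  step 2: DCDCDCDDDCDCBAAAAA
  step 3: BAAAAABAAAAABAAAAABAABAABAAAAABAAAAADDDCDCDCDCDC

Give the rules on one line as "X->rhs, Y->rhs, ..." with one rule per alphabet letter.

  step 2 ⇒ step 3: DCDCDCDDDCDCBAAAAA ⇒ BAA·AAA·BAA·AAA·BAA·AAA·BAA·BAA·BAA·AAA·BAA·AAA·DD·DC·DC·DC·DC·DC
    A ↦ DC
    B ↦ DD
    C ↦ AAA
    D ↦ BAA

A->DC, B->DD, C->AAA, D->BAA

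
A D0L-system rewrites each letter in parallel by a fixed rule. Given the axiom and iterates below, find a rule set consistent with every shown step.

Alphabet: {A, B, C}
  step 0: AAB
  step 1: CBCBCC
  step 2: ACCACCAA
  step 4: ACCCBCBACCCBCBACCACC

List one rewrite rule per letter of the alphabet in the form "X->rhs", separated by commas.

A->CB, B->CC, C->A

  step 1 ⇒ step 2: CBCBCC ⇒ A·CC·A·CC·A·A
    B ↦ CC
    C ↦ A
  step 0 ⇒ step 1: AAB ⇒ CB·CB·CC
    A ↦ CB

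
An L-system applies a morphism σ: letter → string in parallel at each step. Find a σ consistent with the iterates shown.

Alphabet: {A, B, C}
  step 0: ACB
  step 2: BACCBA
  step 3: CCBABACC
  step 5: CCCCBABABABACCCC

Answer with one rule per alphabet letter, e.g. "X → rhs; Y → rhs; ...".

  step 2 ⇒ step 3: BACCBA ⇒ C·C·BA·BA·C·C
    A ↦ C
    B ↦ C
    C ↦ BA

A->C, B->C, C->BA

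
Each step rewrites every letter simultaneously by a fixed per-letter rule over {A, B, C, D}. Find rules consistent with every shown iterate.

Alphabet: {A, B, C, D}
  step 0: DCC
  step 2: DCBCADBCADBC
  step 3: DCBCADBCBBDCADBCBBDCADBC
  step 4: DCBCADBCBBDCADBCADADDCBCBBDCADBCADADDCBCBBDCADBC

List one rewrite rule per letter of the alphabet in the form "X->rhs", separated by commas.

A->BB, B->AD, C->BC, D->DC

  step 3 ⇒ step 4: DCBCADBCBBDCADBCBBDCADBC ⇒ DC·BC·AD·BC·BB·DC·AD·BC·AD·AD·DC·BC·BB·DC·AD·BC·AD·AD·DC·BC·BB·DC·AD·BC
    A ↦ BB
    B ↦ AD
    C ↦ BC
    D ↦ DC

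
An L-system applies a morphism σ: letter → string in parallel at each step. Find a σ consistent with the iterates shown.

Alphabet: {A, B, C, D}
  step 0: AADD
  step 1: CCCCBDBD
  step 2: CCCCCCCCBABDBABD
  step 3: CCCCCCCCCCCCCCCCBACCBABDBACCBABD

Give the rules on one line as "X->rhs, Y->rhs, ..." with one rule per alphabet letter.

  step 2 ⇒ step 3: CCCCCCCCBABDBABD ⇒ CC·CC·CC·CC·CC·CC·CC·CC·BA·CC·BA·BD·BA·CC·BA·BD
    A ↦ CC
    B ↦ BA
    C ↦ CC
    D ↦ BD

A->CC, B->BA, C->CC, D->BD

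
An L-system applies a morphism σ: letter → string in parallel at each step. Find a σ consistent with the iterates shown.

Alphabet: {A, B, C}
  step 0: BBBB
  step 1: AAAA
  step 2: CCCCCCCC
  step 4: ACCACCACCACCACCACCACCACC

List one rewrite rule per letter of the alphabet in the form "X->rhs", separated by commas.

A->CC, B->A, C->BA

  step 1 ⇒ step 2: AAAA ⇒ CC·CC·CC·CC
    A ↦ CC
  step 0 ⇒ step 1: BBBB ⇒ A·A·A·A
    B ↦ A
    C ↦ BA  (constrained at step 2)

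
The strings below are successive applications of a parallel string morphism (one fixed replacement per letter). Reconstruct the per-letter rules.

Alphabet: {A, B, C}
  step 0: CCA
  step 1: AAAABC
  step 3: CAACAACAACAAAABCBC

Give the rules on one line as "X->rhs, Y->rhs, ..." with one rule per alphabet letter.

  step 0 ⇒ step 1: CCA ⇒ AA·AA·BC
    A ↦ BC
    C ↦ AA
    B ↦ C  (constrained at step 1)

A->BC, B->C, C->AA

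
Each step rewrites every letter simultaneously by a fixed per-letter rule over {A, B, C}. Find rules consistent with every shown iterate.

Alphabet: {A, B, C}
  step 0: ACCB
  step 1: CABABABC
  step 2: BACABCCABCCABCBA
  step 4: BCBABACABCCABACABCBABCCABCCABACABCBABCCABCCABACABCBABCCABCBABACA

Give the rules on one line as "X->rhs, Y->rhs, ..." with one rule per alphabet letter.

A->CA, B->BC, C->BA

  step 1 ⇒ step 2: CABABABC ⇒ BA·CA·BC·CA·BC·CA·BC·BA
    A ↦ CA
    B ↦ BC
    C ↦ BA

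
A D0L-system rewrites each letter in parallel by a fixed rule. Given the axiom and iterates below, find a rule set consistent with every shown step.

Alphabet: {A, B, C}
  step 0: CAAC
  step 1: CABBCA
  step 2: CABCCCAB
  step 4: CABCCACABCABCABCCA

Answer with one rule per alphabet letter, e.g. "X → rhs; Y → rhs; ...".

A->B, B->C, C->CA

  step 1 ⇒ step 2: CABBCA ⇒ CA·B·C·C·CA·B
    A ↦ B
    B ↦ C
    C ↦ CA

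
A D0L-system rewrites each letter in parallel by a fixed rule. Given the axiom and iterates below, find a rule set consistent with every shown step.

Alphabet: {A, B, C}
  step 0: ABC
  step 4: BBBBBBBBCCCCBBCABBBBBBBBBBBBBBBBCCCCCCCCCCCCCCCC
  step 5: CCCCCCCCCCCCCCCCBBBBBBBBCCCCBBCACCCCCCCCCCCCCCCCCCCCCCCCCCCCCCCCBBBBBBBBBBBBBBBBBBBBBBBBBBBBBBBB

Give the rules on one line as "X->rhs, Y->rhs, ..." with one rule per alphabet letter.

  step 4 ⇒ step 5: BBBBBBBBCCCCBBCABBBBBBBBBBBBBBBBCCCCCCCCCCCCCCCC ⇒ CC·CC·CC·CC·CC·CC·CC·CC·BB·BB·BB·BB·CC·CC·BB·CA·CC·CC·CC·CC·CC·CC·CC·CC·CC·CC·CC·CC·CC·CC·CC·CC·BB·BB·BB·BB·BB·BB·BB·BB·BB·BB·BB·BB·BB·BB·BB·BB
    A ↦ CA
    B ↦ CC
    C ↦ BB

A->CA, B->CC, C->BB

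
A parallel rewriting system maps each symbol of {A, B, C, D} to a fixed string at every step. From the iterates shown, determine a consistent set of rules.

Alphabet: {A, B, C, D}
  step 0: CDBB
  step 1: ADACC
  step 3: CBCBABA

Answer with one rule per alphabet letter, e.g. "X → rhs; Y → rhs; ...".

A->B, B->C, C->AD, D->A

  step 0 ⇒ step 1: CDBB ⇒ AD·A·C·C
    B ↦ C
    C ↦ AD
    D ↦ A
    A ↦ B  (constrained at step 1)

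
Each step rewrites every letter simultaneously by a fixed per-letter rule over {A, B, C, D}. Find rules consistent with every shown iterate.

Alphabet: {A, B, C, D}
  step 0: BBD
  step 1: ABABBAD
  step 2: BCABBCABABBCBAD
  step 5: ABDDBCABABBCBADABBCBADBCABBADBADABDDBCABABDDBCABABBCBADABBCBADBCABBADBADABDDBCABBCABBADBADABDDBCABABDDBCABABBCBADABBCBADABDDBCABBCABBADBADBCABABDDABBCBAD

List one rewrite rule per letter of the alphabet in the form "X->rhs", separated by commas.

  step 1 ⇒ step 2: ABABBAD ⇒ BC·AB·BC·AB·AB·BC·BAD
    A ↦ BC
    B ↦ AB
    D ↦ BAD
    C ↦ DD  (constrained at step 2)

A->BC, B->AB, C->DD, D->BAD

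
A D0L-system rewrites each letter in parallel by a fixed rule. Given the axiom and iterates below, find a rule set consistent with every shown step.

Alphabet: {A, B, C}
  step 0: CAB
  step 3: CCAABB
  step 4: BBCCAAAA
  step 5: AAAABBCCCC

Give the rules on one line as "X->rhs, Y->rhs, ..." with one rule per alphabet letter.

A->C, B->AA, C->B

  step 4 ⇒ step 5: BBCCAAAA ⇒ AA·AA·B·B·C·C·C·C
    A ↦ C
    B ↦ AA
    C ↦ B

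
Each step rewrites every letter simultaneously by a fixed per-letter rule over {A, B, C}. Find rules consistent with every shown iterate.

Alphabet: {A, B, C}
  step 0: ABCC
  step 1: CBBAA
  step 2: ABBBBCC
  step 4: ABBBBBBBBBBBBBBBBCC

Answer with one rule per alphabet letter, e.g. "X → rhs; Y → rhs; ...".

A->C, B->BB, C->A

  step 1 ⇒ step 2: CBBAA ⇒ A·BB·BB·C·C
    A ↦ C
    B ↦ BB
    C ↦ A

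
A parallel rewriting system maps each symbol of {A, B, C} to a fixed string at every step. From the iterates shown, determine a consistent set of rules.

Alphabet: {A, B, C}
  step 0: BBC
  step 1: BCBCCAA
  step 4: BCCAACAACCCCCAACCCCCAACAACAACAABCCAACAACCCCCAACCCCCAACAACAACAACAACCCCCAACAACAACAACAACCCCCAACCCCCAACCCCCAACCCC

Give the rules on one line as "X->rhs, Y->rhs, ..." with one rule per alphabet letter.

  step 0 ⇒ step 1: BBC ⇒ BC·BC·CAA
    B ↦ BC
    C ↦ CAA
    A ↦ CC  (constrained at step 1)

A->CC, B->BC, C->CAA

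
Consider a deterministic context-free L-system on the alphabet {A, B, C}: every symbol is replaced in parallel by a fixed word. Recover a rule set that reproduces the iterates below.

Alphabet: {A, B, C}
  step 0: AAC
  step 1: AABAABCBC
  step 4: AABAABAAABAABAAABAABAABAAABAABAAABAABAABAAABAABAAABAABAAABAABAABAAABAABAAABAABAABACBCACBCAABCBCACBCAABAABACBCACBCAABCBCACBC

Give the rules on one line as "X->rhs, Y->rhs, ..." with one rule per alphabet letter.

A->AAB, B->A, C->CBC

  step 0 ⇒ step 1: AAC ⇒ AAB·AAB·CBC
    A ↦ AAB
    C ↦ CBC
    B ↦ A  (constrained at step 1)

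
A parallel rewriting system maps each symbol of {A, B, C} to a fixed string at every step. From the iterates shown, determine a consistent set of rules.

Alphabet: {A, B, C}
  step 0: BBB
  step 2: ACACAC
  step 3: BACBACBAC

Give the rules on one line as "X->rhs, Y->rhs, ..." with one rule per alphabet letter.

  step 2 ⇒ step 3: ACACAC ⇒ B·AC·B·AC·B·AC
    A ↦ B
    C ↦ AC
    B ↦ C  (constrained at step 0)

A->B, B->C, C->AC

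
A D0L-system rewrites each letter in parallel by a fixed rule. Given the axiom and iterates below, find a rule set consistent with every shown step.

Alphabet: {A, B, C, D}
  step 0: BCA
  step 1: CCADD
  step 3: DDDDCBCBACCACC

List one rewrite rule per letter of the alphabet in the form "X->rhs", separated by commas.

  step 0 ⇒ step 1: BCA ⇒ CC·A·DD
    A ↦ DD
    B ↦ CC
    C ↦ A
    D ↦ CB  (constrained at step 1)

A->DD, B->CC, C->A, D->CB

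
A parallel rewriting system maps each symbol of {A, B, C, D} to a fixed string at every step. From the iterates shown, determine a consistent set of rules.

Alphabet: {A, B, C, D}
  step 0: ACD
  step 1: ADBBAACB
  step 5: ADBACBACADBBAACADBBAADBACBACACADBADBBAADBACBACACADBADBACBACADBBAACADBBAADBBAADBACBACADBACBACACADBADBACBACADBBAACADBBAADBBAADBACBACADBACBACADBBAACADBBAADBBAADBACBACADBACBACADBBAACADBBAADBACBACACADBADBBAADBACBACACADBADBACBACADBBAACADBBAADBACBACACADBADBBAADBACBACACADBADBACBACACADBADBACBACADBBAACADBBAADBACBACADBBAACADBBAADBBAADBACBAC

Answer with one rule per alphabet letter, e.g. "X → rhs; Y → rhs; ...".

A->ADB, B->AC, C->BA, D->ACB

  step 0 ⇒ step 1: ACD ⇒ ADB·BA·ACB
    A ↦ ADB
    C ↦ BA
    D ↦ ACB
    B ↦ AC  (constrained at step 1)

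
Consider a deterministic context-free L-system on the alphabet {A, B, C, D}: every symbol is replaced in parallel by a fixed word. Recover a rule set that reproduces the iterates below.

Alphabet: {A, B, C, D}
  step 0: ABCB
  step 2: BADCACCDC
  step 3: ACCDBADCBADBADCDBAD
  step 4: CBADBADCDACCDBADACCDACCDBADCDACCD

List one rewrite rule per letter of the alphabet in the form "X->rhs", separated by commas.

A->C, B->A, C->BAD, D->CD

  step 3 ⇒ step 4: ACCDBADCBADBADCDBAD ⇒ C·BAD·BAD·CD·A·C·CD·BAD·A·C·CD·A·C·CD·BAD·CD·A·C·CD
    A ↦ C
    B ↦ A
    C ↦ BAD
    D ↦ CD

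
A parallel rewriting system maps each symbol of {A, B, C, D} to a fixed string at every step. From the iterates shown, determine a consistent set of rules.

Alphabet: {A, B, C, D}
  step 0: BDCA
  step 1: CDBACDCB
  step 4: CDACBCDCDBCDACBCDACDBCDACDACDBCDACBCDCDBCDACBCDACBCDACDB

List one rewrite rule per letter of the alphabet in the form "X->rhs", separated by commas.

  step 0 ⇒ step 1: BDCA ⇒ CDB·A·CD·CB
    A ↦ CB
    B ↦ CDB
    C ↦ CD
    D ↦ A

A->CB, B->CDB, C->CD, D->A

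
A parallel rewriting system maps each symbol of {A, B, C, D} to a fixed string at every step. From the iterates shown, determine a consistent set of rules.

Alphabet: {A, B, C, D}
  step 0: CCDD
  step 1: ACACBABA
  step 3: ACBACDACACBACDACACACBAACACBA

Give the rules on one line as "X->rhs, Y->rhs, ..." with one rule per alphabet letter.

  step 0 ⇒ step 1: CCDD ⇒ AC·AC·BA·BA
    C ↦ AC
    D ↦ BA
    A ↦ CD  (constrained at step 1)
    B ↦ C  (constrained at step 1)

A->CD, B->C, C->AC, D->BA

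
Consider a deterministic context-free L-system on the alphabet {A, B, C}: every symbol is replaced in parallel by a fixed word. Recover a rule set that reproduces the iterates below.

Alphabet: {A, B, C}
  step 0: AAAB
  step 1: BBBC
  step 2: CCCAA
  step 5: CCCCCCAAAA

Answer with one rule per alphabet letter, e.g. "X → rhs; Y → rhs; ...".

A->B, B->C, C->AA

  step 1 ⇒ step 2: BBBC ⇒ C·C·C·AA
    B ↦ C
    C ↦ AA
  step 0 ⇒ step 1: AAAB ⇒ B·B·B·C
    A ↦ B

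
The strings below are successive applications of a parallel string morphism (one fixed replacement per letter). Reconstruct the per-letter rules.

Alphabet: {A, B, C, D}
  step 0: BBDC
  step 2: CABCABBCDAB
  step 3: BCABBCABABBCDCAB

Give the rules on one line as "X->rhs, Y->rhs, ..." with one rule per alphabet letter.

A->C, B->AB, C->B, D->CD

  step 2 ⇒ step 3: CABCABBCDAB ⇒ B·C·AB·B·C·AB·AB·B·CD·C·AB
    A ↦ C
    B ↦ AB
    C ↦ B
    D ↦ CD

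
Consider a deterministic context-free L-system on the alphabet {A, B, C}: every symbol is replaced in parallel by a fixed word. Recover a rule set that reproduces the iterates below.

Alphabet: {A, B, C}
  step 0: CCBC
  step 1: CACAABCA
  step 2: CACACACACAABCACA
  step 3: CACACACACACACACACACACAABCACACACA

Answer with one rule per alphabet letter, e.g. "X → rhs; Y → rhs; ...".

A->CA, B->AB, C->CA

  step 2 ⇒ step 3: CACACACACAABCACA ⇒ CA·CA·CA·CA·CA·CA·CA·CA·CA·CA·CA·AB·CA·CA·CA·CA
    A ↦ CA
    B ↦ AB
    C ↦ CA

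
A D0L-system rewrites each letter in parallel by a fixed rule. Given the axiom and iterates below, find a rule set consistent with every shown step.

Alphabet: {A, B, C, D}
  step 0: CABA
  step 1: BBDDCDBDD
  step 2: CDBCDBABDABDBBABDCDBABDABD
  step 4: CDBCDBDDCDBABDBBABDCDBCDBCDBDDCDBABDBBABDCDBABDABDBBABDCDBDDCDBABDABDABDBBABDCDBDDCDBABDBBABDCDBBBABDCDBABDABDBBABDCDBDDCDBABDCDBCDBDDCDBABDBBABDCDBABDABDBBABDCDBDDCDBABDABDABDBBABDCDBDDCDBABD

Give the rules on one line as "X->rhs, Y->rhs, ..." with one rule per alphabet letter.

A->DD, B->CDB, C->BB, D->ABD

  step 1 ⇒ step 2: BBDDCDBDD ⇒ CDB·CDB·ABD·ABD·BB·ABD·CDB·ABD·ABD
    B ↦ CDB
    C ↦ BB
    D ↦ ABD
  step 0 ⇒ step 1: CABA ⇒ BB·DD·CDB·DD
    A ↦ DD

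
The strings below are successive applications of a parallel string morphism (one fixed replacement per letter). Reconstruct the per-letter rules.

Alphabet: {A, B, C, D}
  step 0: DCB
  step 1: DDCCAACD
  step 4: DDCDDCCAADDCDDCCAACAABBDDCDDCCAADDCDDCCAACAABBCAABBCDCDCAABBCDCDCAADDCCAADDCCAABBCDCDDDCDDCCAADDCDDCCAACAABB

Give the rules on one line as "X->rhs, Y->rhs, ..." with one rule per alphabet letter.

  step 0 ⇒ step 1: DCB ⇒ DDC·CAA·CD
    B ↦ CD
    C ↦ CAA
    D ↦ DDC
    A ↦ B  (constrained at step 1)

A->B, B->CD, C->CAA, D->DDC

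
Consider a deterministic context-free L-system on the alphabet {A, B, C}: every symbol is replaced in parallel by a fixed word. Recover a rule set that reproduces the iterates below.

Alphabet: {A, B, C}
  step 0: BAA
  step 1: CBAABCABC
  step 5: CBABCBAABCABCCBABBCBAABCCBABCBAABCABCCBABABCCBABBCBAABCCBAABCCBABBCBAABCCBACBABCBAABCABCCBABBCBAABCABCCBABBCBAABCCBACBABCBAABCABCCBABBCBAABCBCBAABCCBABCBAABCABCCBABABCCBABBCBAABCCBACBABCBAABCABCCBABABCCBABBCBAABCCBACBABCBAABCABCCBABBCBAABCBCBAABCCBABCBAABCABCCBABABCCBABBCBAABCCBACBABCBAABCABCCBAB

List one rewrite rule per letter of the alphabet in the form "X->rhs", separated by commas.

  step 0 ⇒ step 1: BAA ⇒ CBA·ABC·ABC
    A ↦ ABC
    B ↦ CBA
    C ↦ B  (constrained at step 1)

A->ABC, B->CBA, C->B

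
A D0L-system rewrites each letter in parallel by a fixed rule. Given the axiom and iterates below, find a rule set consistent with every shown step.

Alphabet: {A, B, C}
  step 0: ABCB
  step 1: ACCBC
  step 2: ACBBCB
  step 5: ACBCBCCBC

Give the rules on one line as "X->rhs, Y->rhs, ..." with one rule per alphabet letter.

A->AC, B->C, C->B

  step 1 ⇒ step 2: ACCBC ⇒ AC·B·B·C·B
    A ↦ AC
    B ↦ C
    C ↦ B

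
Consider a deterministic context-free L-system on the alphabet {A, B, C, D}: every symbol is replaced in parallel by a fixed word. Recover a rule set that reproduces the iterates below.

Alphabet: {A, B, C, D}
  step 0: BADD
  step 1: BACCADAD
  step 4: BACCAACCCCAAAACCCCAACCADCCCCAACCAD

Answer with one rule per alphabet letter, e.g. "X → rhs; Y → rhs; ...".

A->CC, B->BA, C->A, D->AD

  step 0 ⇒ step 1: BADD ⇒ BA·CC·AD·AD
    A ↦ CC
    B ↦ BA
    D ↦ AD
    C ↦ A  (constrained at step 1)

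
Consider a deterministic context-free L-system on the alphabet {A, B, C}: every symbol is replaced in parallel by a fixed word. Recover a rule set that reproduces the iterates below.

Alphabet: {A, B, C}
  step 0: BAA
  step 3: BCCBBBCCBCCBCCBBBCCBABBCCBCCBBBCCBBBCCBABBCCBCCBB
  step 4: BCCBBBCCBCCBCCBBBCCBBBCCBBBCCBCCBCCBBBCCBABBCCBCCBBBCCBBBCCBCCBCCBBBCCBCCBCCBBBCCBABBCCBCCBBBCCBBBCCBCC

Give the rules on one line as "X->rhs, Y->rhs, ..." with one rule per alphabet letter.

A->BAB, B->BCC, C->B

  step 3 ⇒ step 4: BCCBBBCCBCCBCCBBBCCBABBCCBCCBBBCCBBBCCBABBCCBCCBB ⇒ BCC·B·B·BCC·BCC·BCC·B·B·BCC·B·B·BCC·B·B·BCC·BCC·BCC·B·B·BCC·BAB·BCC·BCC·B·B·BCC·B·B·BCC·BCC·BCC·B·B·BCC·BCC·BCC·B·B·BCC·BAB·BCC·BCC·B·B·BCC·B·B·BCC·BCC
    A ↦ BAB
    B ↦ BCC
    C ↦ B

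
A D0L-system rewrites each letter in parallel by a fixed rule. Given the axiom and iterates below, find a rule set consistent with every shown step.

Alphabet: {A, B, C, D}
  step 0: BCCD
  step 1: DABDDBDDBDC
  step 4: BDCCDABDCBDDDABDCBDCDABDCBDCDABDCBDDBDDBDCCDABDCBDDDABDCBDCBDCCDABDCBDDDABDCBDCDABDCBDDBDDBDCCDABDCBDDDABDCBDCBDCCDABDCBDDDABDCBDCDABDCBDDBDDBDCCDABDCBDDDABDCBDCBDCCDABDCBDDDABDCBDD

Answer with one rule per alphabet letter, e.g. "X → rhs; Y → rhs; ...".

A->C, B->DA, C->BDD, D->BDC

  step 0 ⇒ step 1: BCCD ⇒ DA·BDD·BDD·BDC
    B ↦ DA
    C ↦ BDD
    D ↦ BDC
    A ↦ C  (constrained at step 1)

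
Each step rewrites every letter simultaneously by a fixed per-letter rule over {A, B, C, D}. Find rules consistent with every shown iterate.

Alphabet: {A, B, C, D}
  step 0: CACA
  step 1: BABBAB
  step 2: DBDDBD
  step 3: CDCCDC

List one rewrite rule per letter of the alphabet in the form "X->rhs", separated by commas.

  step 2 ⇒ step 3: DBDDBD ⇒ C·D·C·C·D·C
    B ↦ D
    D ↦ C
  step 0 ⇒ step 1: CACA ⇒ BA·B·BA·B
    A ↦ B
  step 0 ⇒ step 1: CACA ⇒ BA·B·BA·B
    C ↦ BA

A->B, B->D, C->BA, D->C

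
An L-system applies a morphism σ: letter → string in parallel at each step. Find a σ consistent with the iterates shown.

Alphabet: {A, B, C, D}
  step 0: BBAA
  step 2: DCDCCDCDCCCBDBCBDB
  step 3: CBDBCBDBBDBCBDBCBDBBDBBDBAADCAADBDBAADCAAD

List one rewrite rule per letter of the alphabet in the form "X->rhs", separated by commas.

A->DC, B->AAD, C->BDB, D->C

  step 2 ⇒ step 3: DCDCCDCDCCCBDBCBDB ⇒ C·BDB·C·BDB·BDB·C·BDB·C·BDB·BDB·BDB·AAD·C·AAD·BDB·AAD·C·AAD
    B ↦ AAD
    C ↦ BDB
    D ↦ C
    A ↦ DC  (constrained at step 0)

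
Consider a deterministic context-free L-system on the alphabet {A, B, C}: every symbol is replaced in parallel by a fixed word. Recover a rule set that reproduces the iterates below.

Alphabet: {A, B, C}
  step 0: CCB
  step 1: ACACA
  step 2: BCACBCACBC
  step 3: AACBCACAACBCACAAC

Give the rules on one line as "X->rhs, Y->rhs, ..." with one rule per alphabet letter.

  step 2 ⇒ step 3: BCACBCACBC ⇒ A·AC·BC·AC·A·AC·BC·AC·A·AC
    A ↦ BC
    B ↦ A
    C ↦ AC

A->BC, B->A, C->AC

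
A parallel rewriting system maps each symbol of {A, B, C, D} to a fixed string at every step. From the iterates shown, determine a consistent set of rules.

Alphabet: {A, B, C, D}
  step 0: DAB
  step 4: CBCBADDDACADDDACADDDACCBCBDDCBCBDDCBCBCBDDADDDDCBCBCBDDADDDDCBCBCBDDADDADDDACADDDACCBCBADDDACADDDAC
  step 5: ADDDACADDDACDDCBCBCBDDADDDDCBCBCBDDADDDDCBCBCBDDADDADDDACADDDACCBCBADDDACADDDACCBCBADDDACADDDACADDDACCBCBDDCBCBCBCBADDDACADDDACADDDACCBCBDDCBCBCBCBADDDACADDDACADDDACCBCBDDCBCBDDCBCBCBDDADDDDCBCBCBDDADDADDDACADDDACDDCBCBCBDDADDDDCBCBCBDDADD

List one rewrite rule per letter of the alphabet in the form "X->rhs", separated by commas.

A->DD, B->DAC, C->ADD, D->CB

  step 4 ⇒ step 5: CBCBADDDACADDDACADDDACCBCBDDCBCBDDCBCBCBDDADDDDCBCBCBDDADDDDCBCBCBDDADDADDDACADDDACCBCBADDDACADDDAC ⇒ ADD·DAC·ADD·DAC·DD·CB·CB·CB·DD·ADD·DD·CB·CB·CB·DD·ADD·DD·CB·CB·CB·DD·ADD·ADD·DAC·ADD·DAC·CB·CB·ADD·DAC·ADD·DAC·CB·CB·ADD·DAC·ADD·DAC·ADD·DAC·CB·CB·DD·CB·CB·CB·CB·ADD·DAC·ADD·DAC·ADD·DAC·CB·CB·DD·CB·CB·CB·CB·ADD·DAC·ADD·DAC·ADD·DAC·CB·CB·DD·CB·CB·DD·CB·CB·CB·DD·ADD·DD·CB·CB·CB·DD·ADD·ADD·DAC·ADD·DAC·DD·CB·CB·CB·DD·ADD·DD·CB·CB·CB·DD·ADD
    A ↦ DD
    B ↦ DAC
    C ↦ ADD
    D ↦ CB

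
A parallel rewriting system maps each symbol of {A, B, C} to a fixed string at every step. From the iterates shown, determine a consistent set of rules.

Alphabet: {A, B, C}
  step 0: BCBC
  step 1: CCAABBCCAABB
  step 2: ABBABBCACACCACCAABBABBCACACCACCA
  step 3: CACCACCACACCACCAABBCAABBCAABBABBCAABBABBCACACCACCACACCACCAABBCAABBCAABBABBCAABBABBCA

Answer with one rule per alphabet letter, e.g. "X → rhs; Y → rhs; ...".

  step 2 ⇒ step 3: ABBABBCACACCACCAABBABBCACACCACCA ⇒ CA·CCA·CCA·CA·CCA·CCA·ABB·CA·ABB·CA·ABB·ABB·CA·ABB·ABB·CA·CA·CCA·CCA·CA·CCA·CCA·ABB·CA·ABB·CA·ABB·ABB·CA·ABB·ABB·CA
    A ↦ CA
    B ↦ CCA
    C ↦ ABB

A->CA, B->CCA, C->ABB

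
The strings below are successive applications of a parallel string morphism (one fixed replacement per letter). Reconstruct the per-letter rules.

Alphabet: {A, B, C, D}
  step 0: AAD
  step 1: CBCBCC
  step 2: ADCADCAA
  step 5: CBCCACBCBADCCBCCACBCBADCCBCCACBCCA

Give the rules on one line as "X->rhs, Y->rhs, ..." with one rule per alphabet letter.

  step 1 ⇒ step 2: CBCBCC ⇒ A·DC·A·DC·A·A
    B ↦ DC
    C ↦ A
  step 0 ⇒ step 1: AAD ⇒ CB·CB·CC
    A ↦ CB
  step 0 ⇒ step 1: AAD ⇒ CB·CB·CC
    D ↦ CC

A->CB, B->DC, C->A, D->CC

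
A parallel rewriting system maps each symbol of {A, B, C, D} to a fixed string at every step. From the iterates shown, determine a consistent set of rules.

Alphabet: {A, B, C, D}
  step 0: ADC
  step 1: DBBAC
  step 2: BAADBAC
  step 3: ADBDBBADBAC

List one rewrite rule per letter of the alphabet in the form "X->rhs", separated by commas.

A->DB, B->A, C->AC, D->B

  step 2 ⇒ step 3: BAADBAC ⇒ A·DB·DB·B·A·DB·AC
    A ↦ DB
    B ↦ A
    C ↦ AC
    D ↦ B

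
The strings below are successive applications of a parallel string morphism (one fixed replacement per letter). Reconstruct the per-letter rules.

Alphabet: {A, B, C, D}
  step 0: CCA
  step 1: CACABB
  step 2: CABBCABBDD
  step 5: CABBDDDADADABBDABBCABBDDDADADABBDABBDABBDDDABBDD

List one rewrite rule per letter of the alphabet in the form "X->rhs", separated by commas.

A->BB, B->D, C->CA, D->DA

  step 1 ⇒ step 2: CACABB ⇒ CA·BB·CA·BB·D·D
    A ↦ BB
    B ↦ D
    C ↦ CA
    D ↦ DA  (constrained at step 2)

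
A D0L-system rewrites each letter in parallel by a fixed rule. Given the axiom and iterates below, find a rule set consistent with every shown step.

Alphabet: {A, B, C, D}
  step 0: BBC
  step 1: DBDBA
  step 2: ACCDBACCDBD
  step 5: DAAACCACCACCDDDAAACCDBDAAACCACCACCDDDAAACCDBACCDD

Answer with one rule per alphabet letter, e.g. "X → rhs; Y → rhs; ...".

  step 1 ⇒ step 2: DBDBA ⇒ ACC·DB·ACC·DB·D
    A ↦ D
    B ↦ DB
    D ↦ ACC
  step 0 ⇒ step 1: BBC ⇒ DB·DB·A
    C ↦ A

A->D, B->DB, C->A, D->ACC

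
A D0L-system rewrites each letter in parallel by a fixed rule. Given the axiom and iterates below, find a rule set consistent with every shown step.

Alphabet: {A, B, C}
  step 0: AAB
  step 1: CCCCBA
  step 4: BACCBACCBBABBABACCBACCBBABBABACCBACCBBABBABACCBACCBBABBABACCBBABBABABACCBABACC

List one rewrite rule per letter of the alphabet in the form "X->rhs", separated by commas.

  step 0 ⇒ step 1: AAB ⇒ CC·CC·BA
    A ↦ CC
    B ↦ BA
    C ↦ BBA  (constrained at step 1)

A->CC, B->BA, C->BBA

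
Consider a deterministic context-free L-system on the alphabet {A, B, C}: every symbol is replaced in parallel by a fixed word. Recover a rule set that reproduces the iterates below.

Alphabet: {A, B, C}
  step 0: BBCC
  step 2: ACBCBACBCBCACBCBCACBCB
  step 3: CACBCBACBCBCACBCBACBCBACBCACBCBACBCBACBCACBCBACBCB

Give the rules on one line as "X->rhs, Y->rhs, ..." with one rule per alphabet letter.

  step 2 ⇒ step 3: ACBCBACBCBCACBCBCACBCB ⇒ C·ACB·CB·ACB·CB·C·ACB·CB·ACB·CB·ACB·C·ACB·CB·ACB·CB·ACB·C·ACB·CB·ACB·CB
    A ↦ C
    B ↦ CB
    C ↦ ACB

A->C, B->CB, C->ACB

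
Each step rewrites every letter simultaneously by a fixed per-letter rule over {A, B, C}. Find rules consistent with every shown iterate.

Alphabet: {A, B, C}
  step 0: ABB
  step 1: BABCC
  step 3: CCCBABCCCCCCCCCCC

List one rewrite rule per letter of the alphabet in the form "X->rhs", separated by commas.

  step 0 ⇒ step 1: ABB ⇒ BAB·C·C
    A ↦ BAB
    B ↦ C
    C ↦ CC  (constrained at step 1)

A->BAB, B->C, C->CC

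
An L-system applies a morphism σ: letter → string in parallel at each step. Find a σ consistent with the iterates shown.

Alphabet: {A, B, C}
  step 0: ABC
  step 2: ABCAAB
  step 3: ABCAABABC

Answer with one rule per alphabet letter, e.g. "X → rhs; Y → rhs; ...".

A->AB, B->C, C->A

  step 2 ⇒ step 3: ABCAAB ⇒ AB·C·A·AB·AB·C
    A ↦ AB
    B ↦ C
    C ↦ A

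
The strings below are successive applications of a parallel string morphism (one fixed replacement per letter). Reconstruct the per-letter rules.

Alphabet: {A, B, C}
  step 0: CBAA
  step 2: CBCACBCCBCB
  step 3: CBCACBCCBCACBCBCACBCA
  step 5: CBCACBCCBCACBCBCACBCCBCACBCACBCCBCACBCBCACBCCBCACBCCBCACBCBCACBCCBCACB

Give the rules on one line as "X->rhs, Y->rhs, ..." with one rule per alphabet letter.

A->C, B->CA, C->CB

  step 2 ⇒ step 3: CBCACBCCBCB ⇒ CB·CA·CB·C·CB·CA·CB·CB·CA·CB·CA
    A ↦ C
    B ↦ CA
    C ↦ CB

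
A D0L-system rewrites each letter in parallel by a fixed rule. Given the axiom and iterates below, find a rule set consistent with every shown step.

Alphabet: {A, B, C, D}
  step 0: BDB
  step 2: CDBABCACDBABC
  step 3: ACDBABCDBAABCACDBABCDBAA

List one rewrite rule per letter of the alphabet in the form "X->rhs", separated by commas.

A->BC, B->DBA, C->A, D->C

  step 2 ⇒ step 3: CDBABCACDBABC ⇒ A·C·DBA·BC·DBA·A·BC·A·C·DBA·BC·DBA·A
    A ↦ BC
    B ↦ DBA
    C ↦ A
    D ↦ C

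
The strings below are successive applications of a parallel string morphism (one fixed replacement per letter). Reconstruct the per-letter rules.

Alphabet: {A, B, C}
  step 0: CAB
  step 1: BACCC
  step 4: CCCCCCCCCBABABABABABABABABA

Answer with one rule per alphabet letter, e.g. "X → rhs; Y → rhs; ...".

A->CC, B->C, C->BA

  step 0 ⇒ step 1: CAB ⇒ BA·CC·C
    A ↦ CC
    B ↦ C
    C ↦ BA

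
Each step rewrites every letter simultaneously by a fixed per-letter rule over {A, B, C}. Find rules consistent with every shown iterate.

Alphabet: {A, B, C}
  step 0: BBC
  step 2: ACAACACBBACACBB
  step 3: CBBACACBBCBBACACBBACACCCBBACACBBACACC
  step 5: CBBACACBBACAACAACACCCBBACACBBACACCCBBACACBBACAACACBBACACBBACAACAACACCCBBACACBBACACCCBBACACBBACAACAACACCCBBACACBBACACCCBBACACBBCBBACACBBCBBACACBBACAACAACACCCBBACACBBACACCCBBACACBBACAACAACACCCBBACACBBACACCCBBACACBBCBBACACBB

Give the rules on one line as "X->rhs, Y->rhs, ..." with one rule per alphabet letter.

A->CBB, B->C, C->ACA

  step 2 ⇒ step 3: ACAACACBBACACBB ⇒ CBB·ACA·CBB·CBB·ACA·CBB·ACA·C·C·CBB·ACA·CBB·ACA·C·C
    A ↦ CBB
    B ↦ C
    C ↦ ACA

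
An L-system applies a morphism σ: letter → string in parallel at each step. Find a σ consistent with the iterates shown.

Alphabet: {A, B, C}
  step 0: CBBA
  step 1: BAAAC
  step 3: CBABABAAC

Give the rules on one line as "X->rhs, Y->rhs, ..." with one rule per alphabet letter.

A->C, B->A, C->BA

  step 0 ⇒ step 1: CBBA ⇒ BA·A·A·C
    A ↦ C
    B ↦ A
    C ↦ BA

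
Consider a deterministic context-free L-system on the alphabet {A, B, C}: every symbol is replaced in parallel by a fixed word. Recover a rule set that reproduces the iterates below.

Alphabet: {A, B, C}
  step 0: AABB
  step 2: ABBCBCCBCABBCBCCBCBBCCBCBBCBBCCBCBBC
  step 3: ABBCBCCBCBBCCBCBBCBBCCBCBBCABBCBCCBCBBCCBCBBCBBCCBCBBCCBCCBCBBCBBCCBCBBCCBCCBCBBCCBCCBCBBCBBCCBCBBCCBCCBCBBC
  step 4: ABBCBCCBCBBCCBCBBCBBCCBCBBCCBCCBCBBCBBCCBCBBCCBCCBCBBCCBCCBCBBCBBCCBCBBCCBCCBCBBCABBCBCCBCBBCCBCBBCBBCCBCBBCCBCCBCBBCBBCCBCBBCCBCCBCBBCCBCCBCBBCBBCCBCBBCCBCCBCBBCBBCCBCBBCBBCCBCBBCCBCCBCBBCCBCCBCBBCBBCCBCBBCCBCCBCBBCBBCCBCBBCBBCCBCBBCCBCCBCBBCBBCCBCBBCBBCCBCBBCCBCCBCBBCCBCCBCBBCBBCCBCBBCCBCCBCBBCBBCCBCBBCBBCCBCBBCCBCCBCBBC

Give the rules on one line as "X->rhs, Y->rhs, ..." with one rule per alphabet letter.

  step 3 ⇒ step 4: ABBCBCCBCBBCCBCBBCBBCCBCBBCABBCBCCBCBBCCBCBBCBBCCBCBBCCBCCBCBBCBBCCBCBBCCBCCBCBBCCBCCBCBBCBBCCBCBBCCBCCBCBBC ⇒ ABB·CBC·CBC·BBC·CBC·BBC·BBC·CBC·BBC·CBC·CBC·BBC·BBC·CBC·BBC·CBC·CBC·BBC·CBC·CBC·BBC·BBC·CBC·BBC·CBC·CBC·BBC·ABB·CBC·CBC·BBC·CBC·BBC·BBC·CBC·BBC·CBC·CBC·BBC·BBC·CBC·BBC·CBC·CBC·BBC·CBC·CBC·BBC·BBC·CBC·BBC·CBC·CBC·BBC·BBC·CBC·BBC·BBC·CBC·BBC·CBC·CBC·BBC·CBC·CBC·BBC·BBC·CBC·BBC·CBC·CBC·BBC·BBC·CBC·BBC·BBC·CBC·BBC·CBC·CBC·BBC·BBC·CBC·BBC·BBC·CBC·BBC·CBC·CBC·BBC·CBC·CBC·BBC·BBC·CBC·BBC·CBC·CBC·BBC·BBC·CBC·BBC·BBC·CBC·BBC·CBC·CBC·BBC
    A ↦ ABB
    B ↦ CBC
    C ↦ BBC

A->ABB, B->CBC, C->BBC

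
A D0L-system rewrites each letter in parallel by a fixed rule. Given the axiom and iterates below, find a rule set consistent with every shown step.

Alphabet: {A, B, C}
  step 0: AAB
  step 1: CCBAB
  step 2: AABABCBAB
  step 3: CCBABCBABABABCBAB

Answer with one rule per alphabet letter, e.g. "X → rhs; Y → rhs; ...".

  step 2 ⇒ step 3: AABABCBAB ⇒ C·C·BAB·C·BAB·A·BAB·C·BAB
    A ↦ C
    B ↦ BAB
    C ↦ A

A->C, B->BAB, C->A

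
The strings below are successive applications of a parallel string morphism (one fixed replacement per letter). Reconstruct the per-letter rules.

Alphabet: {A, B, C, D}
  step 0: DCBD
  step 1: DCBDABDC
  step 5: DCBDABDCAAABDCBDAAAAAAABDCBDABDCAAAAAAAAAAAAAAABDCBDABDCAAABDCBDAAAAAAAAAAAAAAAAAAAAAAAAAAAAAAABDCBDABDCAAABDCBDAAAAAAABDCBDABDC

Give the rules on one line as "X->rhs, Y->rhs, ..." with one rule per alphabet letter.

A->AA, B->AB, C->BD, D->DC

  step 0 ⇒ step 1: DCBD ⇒ DC·BD·AB·DC
    B ↦ AB
    C ↦ BD
    D ↦ DC
    A ↦ AA  (constrained at step 1)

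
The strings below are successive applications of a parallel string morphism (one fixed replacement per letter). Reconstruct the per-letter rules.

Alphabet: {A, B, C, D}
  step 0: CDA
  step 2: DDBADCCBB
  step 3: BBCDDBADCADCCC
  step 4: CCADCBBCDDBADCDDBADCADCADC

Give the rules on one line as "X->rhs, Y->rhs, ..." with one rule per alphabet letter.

  step 3 ⇒ step 4: BBCDDBADCADCCC ⇒ C·C·ADC·B·B·C·DD·B·ADC·DD·B·ADC·ADC·ADC
    A ↦ DD
    B ↦ C
    C ↦ ADC
    D ↦ B

A->DD, B->C, C->ADC, D->B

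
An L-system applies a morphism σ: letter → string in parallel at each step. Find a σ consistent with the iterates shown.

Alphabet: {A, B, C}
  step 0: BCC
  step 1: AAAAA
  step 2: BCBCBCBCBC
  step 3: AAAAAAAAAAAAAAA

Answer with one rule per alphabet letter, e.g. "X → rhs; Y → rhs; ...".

  step 2 ⇒ step 3: BCBCBCBCBC ⇒ A·AA·A·AA·A·AA·A·AA·A·AA
    B ↦ A
    C ↦ AA
  step 1 ⇒ step 2: AAAAA ⇒ BC·BC·BC·BC·BC
    A ↦ BC

A->BC, B->A, C->AA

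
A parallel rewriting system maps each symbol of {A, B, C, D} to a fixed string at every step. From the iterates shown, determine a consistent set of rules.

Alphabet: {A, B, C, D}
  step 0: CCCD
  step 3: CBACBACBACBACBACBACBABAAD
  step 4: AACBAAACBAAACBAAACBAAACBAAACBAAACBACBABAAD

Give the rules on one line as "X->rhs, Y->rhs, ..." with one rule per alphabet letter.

A->BA, B->C, C->AA, D->AD

  step 3 ⇒ step 4: CBACBACBACBACBACBACBABAAD ⇒ AA·C·BA·AA·C·BA·AA·C·BA·AA·C·BA·AA·C·BA·AA·C·BA·AA·C·BA·C·BA·BA·AD
    A ↦ BA
    B ↦ C
    C ↦ AA
    D ↦ AD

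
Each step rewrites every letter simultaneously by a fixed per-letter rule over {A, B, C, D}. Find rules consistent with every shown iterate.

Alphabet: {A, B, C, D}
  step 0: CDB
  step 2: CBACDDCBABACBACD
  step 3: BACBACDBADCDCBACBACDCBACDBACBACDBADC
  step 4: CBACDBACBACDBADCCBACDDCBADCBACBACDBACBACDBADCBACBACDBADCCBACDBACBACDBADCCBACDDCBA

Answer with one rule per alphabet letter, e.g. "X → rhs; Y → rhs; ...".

  step 3 ⇒ step 4: BACBACDBADCDCBACBACDCBACDBACBACDBADC ⇒ CBA·CD·BA·CBA·CD·BA·DC·CBA·CD·DC·BA·DC·BA·CBA·CD·BA·CBA·CD·BA·DC·BA·CBA·CD·BA·DC·CBA·CD·BA·CBA·CD·BA·DC·CBA·CD·DC·BA
    A ↦ CD
    B ↦ CBA
    C ↦ BA
    D ↦ DC

A->CD, B->CBA, C->BA, D->DC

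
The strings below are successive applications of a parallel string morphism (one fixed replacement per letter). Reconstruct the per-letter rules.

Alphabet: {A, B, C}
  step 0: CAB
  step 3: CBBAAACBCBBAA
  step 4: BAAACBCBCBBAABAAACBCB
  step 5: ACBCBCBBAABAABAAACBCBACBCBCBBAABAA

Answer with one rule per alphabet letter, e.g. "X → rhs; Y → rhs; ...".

A->CB, B->A, C->BA

  step 4 ⇒ step 5: BAAACBCBCBBAABAAACBCB ⇒ A·CB·CB·CB·BA·A·BA·A·BA·A·A·CB·CB·A·CB·CB·CB·BA·A·BA·A
    A ↦ CB
    B ↦ A
    C ↦ BA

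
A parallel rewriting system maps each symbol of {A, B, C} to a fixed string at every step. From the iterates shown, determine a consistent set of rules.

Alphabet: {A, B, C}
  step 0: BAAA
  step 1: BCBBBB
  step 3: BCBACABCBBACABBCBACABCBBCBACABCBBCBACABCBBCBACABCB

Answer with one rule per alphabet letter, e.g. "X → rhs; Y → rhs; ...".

A->B, B->BCB, C->ACA

  step 0 ⇒ step 1: BAAA ⇒ BCB·B·B·B
    A ↦ B
    B ↦ BCB
    C ↦ ACA  (constrained at step 1)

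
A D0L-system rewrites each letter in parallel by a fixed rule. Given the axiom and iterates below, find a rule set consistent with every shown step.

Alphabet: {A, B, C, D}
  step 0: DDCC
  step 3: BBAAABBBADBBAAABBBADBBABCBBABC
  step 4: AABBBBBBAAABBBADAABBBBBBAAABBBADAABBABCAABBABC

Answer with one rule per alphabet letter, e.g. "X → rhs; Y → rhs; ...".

A->BB, B->A, C->BC, D->BAD

  step 3 ⇒ step 4: BBAAABBBADBBAAABBBADBBABCBBABC ⇒ A·A·BB·BB·BB·A·A·A·BB·BAD·A·A·BB·BB·BB·A·A·A·BB·BAD·A·A·BB·A·BC·A·A·BB·A·BC
    A ↦ BB
    B ↦ A
    C ↦ BC
    D ↦ BAD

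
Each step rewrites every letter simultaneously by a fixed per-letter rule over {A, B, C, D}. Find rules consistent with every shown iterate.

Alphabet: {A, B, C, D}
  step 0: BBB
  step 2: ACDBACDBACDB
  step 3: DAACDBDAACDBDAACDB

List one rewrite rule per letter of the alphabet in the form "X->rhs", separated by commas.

  step 2 ⇒ step 3: ACDBACDBACDB ⇒ D·A·AC·DB·D·A·AC·DB·D·A·AC·DB
    A ↦ D
    B ↦ DB
    C ↦ A
    D ↦ AC

A->D, B->DB, C->A, D->AC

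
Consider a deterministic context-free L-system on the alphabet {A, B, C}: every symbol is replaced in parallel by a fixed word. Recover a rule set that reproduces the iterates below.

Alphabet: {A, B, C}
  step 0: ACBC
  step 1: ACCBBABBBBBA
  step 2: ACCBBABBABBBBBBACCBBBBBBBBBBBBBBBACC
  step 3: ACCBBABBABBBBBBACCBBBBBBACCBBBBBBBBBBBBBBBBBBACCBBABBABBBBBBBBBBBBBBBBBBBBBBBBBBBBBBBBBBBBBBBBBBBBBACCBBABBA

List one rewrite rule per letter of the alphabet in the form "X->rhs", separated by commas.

A->ACC, B->BBB, C->BBA

  step 2 ⇒ step 3: ACCBBABBABBBBBBACCBBBBBBBBBBBBBBBACC ⇒ ACC·BBA·BBA·BBB·BBB·ACC·BBB·BBB·ACC·BBB·BBB·BBB·BBB·BBB·BBB·ACC·BBA·BBA·BBB·BBB·BBB·BBB·BBB·BBB·BBB·BBB·BBB·BBB·BBB·BBB·BBB·BBB·BBB·ACC·BBA·BBA
    A ↦ ACC
    B ↦ BBB
    C ↦ BBA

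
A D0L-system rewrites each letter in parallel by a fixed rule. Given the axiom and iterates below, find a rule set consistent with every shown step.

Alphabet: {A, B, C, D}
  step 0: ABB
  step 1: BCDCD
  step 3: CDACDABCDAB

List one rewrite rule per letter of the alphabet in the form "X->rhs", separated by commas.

A->B, B->CD, C->CD, D->A

  step 0 ⇒ step 1: ABB ⇒ B·CD·CD
    A ↦ B
    B ↦ CD
    C ↦ CD  (constrained at step 1)
    D ↦ A  (constrained at step 1)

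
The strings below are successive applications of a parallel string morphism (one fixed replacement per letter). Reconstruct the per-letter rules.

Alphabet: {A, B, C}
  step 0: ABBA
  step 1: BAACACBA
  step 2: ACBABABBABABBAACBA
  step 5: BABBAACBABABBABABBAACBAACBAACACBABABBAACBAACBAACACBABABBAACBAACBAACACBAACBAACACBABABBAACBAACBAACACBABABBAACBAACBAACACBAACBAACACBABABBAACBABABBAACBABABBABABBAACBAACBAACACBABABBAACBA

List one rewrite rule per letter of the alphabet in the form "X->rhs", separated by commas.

A->BA, B->AC, C->BBA

  step 1 ⇒ step 2: BAACACBA ⇒ AC·BA·BA·BBA·BA·BBA·AC·BA
    A ↦ BA
    B ↦ AC
    C ↦ BBA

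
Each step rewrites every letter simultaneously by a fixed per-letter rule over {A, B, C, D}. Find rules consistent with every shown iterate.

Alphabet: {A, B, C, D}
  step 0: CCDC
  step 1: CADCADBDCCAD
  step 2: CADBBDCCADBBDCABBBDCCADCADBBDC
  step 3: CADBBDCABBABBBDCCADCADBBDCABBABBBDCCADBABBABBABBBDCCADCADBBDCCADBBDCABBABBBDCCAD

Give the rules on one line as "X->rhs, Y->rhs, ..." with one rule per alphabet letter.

  step 2 ⇒ step 3: CADBBDCCADBBDCABBBDCCADCADBBDC ⇒ CAD·B·BDC·ABB·ABB·BDC·CAD·CAD·B·BDC·ABB·ABB·BDC·CAD·B·ABB·ABB·ABB·BDC·CAD·CAD·B·BDC·CAD·B·BDC·ABB·ABB·BDC·CAD
    A ↦ B
    B ↦ ABB
    C ↦ CAD
    D ↦ BDC

A->B, B->ABB, C->CAD, D->BDC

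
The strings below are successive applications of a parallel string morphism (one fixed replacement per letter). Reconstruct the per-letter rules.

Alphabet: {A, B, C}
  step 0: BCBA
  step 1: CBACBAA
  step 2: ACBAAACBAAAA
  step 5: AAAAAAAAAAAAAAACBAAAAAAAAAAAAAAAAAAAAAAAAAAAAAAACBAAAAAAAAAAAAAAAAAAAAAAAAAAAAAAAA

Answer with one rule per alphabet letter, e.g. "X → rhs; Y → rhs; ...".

  step 1 ⇒ step 2: CBACBAA ⇒ A·CB·AA·A·CB·AA·AA
    A ↦ AA
    B ↦ CB
    C ↦ A

A->AA, B->CB, C->A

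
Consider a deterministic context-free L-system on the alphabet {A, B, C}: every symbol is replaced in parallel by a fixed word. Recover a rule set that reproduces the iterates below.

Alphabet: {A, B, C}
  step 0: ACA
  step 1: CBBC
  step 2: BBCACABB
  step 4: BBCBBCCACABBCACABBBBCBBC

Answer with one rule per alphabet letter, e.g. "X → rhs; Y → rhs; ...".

  step 1 ⇒ step 2: CBBC ⇒ BB·CA·CA·BB
    B ↦ CA
    C ↦ BB
  step 0 ⇒ step 1: ACA ⇒ C·BB·C
    A ↦ C

A->C, B->CA, C->BB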